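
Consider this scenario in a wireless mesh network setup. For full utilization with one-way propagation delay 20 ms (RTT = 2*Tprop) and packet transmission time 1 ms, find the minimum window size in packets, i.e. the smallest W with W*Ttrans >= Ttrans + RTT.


Given: Ttrans = 1 ms, RTT = 40 ms (= 2 * Tprop, Tprop = 20 ms)
Time until first ACK returns = Ttrans + RTT = 1 + 40 = 41 ms
Need W * Ttrans >= Ttrans + RTT  ->  W >= (Ttrans + RTT) / Ttrans
(Ttrans + RTT) / Ttrans = 41 / 1 = 41
W_min = ceil(41) = 41

41


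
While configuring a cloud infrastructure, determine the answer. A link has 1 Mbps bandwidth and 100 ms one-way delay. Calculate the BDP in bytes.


Given: bandwidth = 1 Mbps, delay = 100 ms
BDP in bits = 1 * 10^6 * 100 / 1000
BDP in bits = 100000
BDP in bytes = 100000 / 8 = 12500

12500


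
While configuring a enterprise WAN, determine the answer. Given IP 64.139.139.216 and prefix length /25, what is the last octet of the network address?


Given: IP = 64.139.139.216, prefix = /25
Subnet mask = 255.255.255.128
Last octet of IP: 216
Last octet of mask: 128
Network last octet = 216 AND 128 = 128

128


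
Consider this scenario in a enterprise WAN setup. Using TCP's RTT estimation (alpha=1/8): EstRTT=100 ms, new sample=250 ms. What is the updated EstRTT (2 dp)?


Given: EstRTT = 100 ms, SampleRTT = 250 ms, alpha = 1/8
New EstRTT = (1 - alpha) * EstRTT + alpha * SampleRTT
(7/8) * 100 = 87.5
(1/8) * 250 = 31.25
New EstRTT = 87.5 + 31.25 = 118.75 ms -> 118.75 ms (2 dp)

118.75


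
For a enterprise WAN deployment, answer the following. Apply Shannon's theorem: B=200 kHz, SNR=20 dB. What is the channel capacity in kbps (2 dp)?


Given: B = 200 kHz, SNR = 20 dB
SNR linear = 10^(20/10) = 100
1 + SNR = 101
log2(101) = 6.6582114828
C = 200 * 1000 * 6.6582114828 = 1331642.2966 bps
C = 1331.642297 kbps -> 1331.64 kbps (2 dp)

1331.64


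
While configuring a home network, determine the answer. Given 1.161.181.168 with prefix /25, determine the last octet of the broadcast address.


Given: IP = 1.161.181.168, prefix = /25
Host bits = 32 - 25 = 7
Network last octet = 168 AND mask = 128
Host part size = 2^7 - 1 = 127
Broadcast last octet = 128 OR 127 = 255

255


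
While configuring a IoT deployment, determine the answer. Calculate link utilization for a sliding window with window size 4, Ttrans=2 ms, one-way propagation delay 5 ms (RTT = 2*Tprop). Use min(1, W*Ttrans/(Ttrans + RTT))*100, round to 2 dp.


Given: W = 4, Ttrans = 2 ms, RTT = 10 ms (= 2 * Tprop, Tprop = 5 ms)
Cycle time = Ttrans + RTT = 2 + 10 = 12 ms (first packet sent until its ACK returns)
W * Ttrans = 4 * 2 = 8 ms of sending per cycle
W * Ttrans / (Ttrans + RTT) = 8 / 12 = 0.666667
U = min(1, 0.666667) = 0.666667
U% = 66.67%

66.67


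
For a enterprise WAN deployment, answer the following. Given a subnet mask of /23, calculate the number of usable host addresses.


Given: subnet mask /23
Host bits = 32 - 23 = 9
Total addresses = 2^9 = 512
Usable hosts = 512 - 2 (network + broadcast) = 510

510


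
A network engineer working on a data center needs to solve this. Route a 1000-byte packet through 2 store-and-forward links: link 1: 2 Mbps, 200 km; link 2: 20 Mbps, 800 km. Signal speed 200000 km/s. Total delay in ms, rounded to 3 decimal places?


Packet = 1000 bytes = 8000 bits. Store-and-forward: sum (t_trans + t_prop) per link.
Link 1: t_trans = 8000/(2*10^6) s = 4.0000 ms; t_prop = 200/200000 s = 1.0000 ms; subtotal = 5.0000 ms
Link 2: t_trans = 8000/(20*10^6) s = 0.4000 ms; t_prop = 800/200000 s = 4.0000 ms; subtotal = 4.4000 ms
End-to-end = 5.0000 + 4.4000 = 9.4000 ms -> 9.400 ms (3 dp)

9.400


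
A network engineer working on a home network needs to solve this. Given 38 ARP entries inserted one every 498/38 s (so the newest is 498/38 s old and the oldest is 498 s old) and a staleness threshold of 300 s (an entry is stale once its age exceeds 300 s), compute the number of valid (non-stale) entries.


Ages are k * 498/38 s for k = 1..38 (spacing = 13.1053 s).
Entry k is valid iff k * 498/38 <= 300 iff k <= 38 * 300 / 498 = 22.8916
n_valid = floor(22.8916) = 22
(n_stale = 38 - 22 = 16)

22


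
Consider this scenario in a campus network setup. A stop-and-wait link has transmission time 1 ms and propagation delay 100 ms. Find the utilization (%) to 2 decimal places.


Given: Ttrans = 1 ms, Tprop = 100 ms
RTT = 2 * Tprop = 2 * 100 = 200 ms
U = Ttrans / (Ttrans + RTT)
U = 1 / (1 + 200)
U = 1 / 201 = 0.004975
U% = 0.50%

0.50


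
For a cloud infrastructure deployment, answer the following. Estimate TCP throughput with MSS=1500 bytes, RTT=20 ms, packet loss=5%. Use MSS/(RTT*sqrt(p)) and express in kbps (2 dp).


Given: MSS = 1500 bytes, RTT = 20 ms, loss = 5%
RTT in seconds = 20 / 1000 = 0.02
Loss rate = 5% = 0.05
sqrt(loss) = sqrt(0.05) = 0.223606797750
Throughput (bytes/s) = 1500 / (0.02 * 0.223606797750) = 335410.1966
Throughput (kbps) = 335410.1966 * 8 / 1000 = 2683.281573 -> 2683.28 kbps (2 dp)

2683.28


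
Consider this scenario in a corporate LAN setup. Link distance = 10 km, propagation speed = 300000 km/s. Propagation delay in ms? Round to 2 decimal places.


Given: distance = 10 km, speed = 300000 km/s
Delay = distance / speed = 10 / 300000 seconds
Delay in ms = 10 * 1000 / 300000
Delay = 0.0333 ms
Rounded to 2 dp = 0.03 ms

0.03


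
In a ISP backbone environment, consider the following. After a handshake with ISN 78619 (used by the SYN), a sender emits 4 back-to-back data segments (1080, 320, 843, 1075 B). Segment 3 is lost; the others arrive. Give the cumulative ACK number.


SYN uses sequence number 78619; first data byte = ISN + 1 = 78620.
Segment 1: SEQ = 78620, len = 1080 B, covers [78620, 79699]
Segment 2: SEQ = 79700, len = 320 B, covers [79700, 80019]
Segment 3: SEQ = 80020, len = 843 B, covers [80020, 80862] [LOST]
Segment 4: SEQ = 80863, len = 1075 B, covers [80863, 81937]
In-order data received: bytes [78620, 80019] (segments 1..2).
Segment 3 missing -> gap begins at byte 80020; later segments buffered out of order.
Cumulative ACK = next expected in-order byte = 78620 + 1080 + 320 = 80020

80020


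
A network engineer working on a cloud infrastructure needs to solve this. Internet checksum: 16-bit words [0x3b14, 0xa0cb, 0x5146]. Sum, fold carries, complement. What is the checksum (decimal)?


Given words: [0x3b14, 0xa0cb, 0x5146]
Step 1: Sum all words
Raw sum = 15124 + 41163 + 20806 = 77093
Step 2: Fold carry: (11557 + 1) = 11558
One's complement = ~11558 & 0xFFFF = 53977

53977


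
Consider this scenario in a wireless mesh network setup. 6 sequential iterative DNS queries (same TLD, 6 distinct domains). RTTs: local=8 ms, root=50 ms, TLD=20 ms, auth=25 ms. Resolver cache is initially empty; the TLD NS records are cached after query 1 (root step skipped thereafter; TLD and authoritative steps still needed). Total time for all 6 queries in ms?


Lookup 1 (cold cache): local + root + TLD + auth = 8 + 50 + 20 + 25 = 103 ms
Lookups 2..6 (TLD NS cached -> skip root; new domain -> still ask TLD and auth): local + TLD + auth = 8 + 20 + 25 = 53 ms each
Remaining 5 lookups: 5 * 53 = 265 ms
Total = 103 + 265 = 368 ms

368


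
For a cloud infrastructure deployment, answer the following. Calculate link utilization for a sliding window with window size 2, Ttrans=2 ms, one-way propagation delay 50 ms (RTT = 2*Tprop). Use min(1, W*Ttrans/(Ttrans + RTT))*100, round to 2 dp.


Given: W = 2, Ttrans = 2 ms, RTT = 100 ms (= 2 * Tprop, Tprop = 50 ms)
Cycle time = Ttrans + RTT = 2 + 100 = 102 ms (first packet sent until its ACK returns)
W * Ttrans = 2 * 2 = 4 ms of sending per cycle
W * Ttrans / (Ttrans + RTT) = 4 / 102 = 0.039216
U = min(1, 0.039216) = 0.039216
U% = 3.92%

3.92


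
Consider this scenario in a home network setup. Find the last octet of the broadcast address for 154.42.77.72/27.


Given: IP = 154.42.77.72, prefix = /27
Host bits = 32 - 27 = 5
Network last octet = 72 AND mask = 64
Host part size = 2^5 - 1 = 31
Broadcast last octet = 64 OR 31 = 95

95


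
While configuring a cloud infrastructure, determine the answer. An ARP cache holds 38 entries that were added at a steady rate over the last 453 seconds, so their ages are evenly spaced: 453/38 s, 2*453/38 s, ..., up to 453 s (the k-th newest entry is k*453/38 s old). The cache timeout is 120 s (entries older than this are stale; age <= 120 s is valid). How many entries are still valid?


Ages are k * 453/38 s for k = 1..38 (spacing = 11.9211 s).
Entry k is valid iff k * 453/38 <= 120 iff k <= 38 * 120 / 453 = 10.0662
n_valid = floor(10.0662) = 10
(n_stale = 38 - 10 = 28)

10


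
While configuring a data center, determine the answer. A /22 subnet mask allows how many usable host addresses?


Given: subnet mask /22
Host bits = 32 - 22 = 10
Total addresses = 2^10 = 1024
Usable hosts = 1024 - 2 (network + broadcast) = 1022

1022


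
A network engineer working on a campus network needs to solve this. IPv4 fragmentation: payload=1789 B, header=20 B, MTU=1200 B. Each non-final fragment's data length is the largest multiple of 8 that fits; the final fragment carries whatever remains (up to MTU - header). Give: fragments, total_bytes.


Max data per non-final fragment = floor((MTU - header)/8)*8 = floor((1200 - 20)/8)*8 = floor(1180/8)*8 = 1176 B
Final fragment needs no 8-byte alignment: it can carry up to MTU - header = 1180 B
Non-final fragments needed = ceil((payload - 1180) / 1176) = ceil(609/1176) = ceil(0.5179) = 1
Number of fragments = 1 + 1 = 2
Fragment sizes (data): 1 * 1176 B + 613 B (last, 613 <= 1180 OK)
Total bytes sent = payload + n_frags * header = 1789 + 2*20 = 1789 + 40 = 1829 B

2, 1829


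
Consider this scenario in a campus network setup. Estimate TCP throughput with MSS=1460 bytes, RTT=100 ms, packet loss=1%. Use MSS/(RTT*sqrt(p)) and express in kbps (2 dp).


Given: MSS = 1460 bytes, RTT = 100 ms, loss = 1%
RTT in seconds = 100 / 1000 = 0.1
Loss rate = 1% = 0.01
sqrt(loss) = sqrt(0.01) = 0.1
Throughput (bytes/s) = 1460 / (0.1 * 0.1) = 146000.0000
Throughput (kbps) = 146000.0000 * 8 / 1000 = 1168.000000 -> 1168.00 kbps (2 dp)

1168.00


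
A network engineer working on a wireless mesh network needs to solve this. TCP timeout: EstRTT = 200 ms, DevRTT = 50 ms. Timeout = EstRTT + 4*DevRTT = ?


Given: EstRTT = 200 ms, DevRTT = 50 ms
Timeout = EstRTT + 4 * DevRTT
4 * DevRTT = 4 * 50 = 200
Timeout = 200 + 200 = 400 ms

400


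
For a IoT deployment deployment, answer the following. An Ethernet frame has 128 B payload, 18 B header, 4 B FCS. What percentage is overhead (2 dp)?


Given: payload = 128 B, header = 18 B, trailer = 4 B
Overhead bytes = header + trailer = 18 + 4 = 22
Total frame = payload + overhead = 128 + 22 = 150
Overhead % = 22 / 150 * 100 = 14.6667% -> 14.67% (2 dp)

14.67


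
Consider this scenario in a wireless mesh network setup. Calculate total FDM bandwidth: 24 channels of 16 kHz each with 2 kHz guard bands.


Given: 24 channels, 16 kHz each, guard = 2 kHz
Channel bandwidth = 24 * 16 = 384 kHz
Guard bands = 23 gaps * 2 kHz = 46 kHz
Total = 384 + 46 = 430 kHz

430


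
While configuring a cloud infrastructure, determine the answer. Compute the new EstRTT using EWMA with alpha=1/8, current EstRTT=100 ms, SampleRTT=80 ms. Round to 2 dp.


Given: EstRTT = 100 ms, SampleRTT = 80 ms, alpha = 1/8
New EstRTT = (1 - alpha) * EstRTT + alpha * SampleRTT
(7/8) * 100 = 87.5
(1/8) * 80 = 10
New EstRTT = 87.5 + 10 = 97.5 ms -> 97.50 ms (2 dp)

97.50


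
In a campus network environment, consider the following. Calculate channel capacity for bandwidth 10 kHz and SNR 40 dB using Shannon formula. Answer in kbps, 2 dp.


Given: B = 10 kHz, SNR = 40 dB
SNR linear = 10^(40/10) = 10000
1 + SNR = 10001
log2(10001) = 13.2878566418
C = 10 * 1000 * 13.2878566418 = 132878.5664 bps
C = 132.878566 kbps -> 132.88 kbps (2 dp)

132.88


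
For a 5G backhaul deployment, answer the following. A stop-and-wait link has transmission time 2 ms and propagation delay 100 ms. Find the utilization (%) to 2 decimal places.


Given: Ttrans = 2 ms, Tprop = 100 ms
RTT = 2 * Tprop = 2 * 100 = 200 ms
U = Ttrans / (Ttrans + RTT)
U = 2 / (2 + 200)
U = 2 / 202 = 0.009901
U% = 0.99%

0.99


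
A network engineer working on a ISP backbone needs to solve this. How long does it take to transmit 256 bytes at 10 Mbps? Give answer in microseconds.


Given: packet = 256 bytes, bandwidth = 10 Mbps
Packet in bits = 256 * 8 = 2048 bits
Bandwidth = 10 * 10^6 = 10000000 bps
Time = 2048 / 10000000 seconds
Time in us = 2048 * 10^6 / 10000000 = 204.8

204.8


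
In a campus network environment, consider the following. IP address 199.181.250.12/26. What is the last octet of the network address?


Given: IP = 199.181.250.12, prefix = /26
Subnet mask = 255.255.255.192
Last octet of IP: 12
Last octet of mask: 192
Network last octet = 12 AND 192 = 0

0


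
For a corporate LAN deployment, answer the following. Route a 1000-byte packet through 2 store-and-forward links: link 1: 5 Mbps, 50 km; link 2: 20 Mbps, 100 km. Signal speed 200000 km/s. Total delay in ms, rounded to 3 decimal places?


Packet = 1000 bytes = 8000 bits. Store-and-forward: sum (t_trans + t_prop) per link.
Link 1: t_trans = 8000/(5*10^6) s = 1.6000 ms; t_prop = 50/200000 s = 0.2500 ms; subtotal = 1.8500 ms
Link 2: t_trans = 8000/(20*10^6) s = 0.4000 ms; t_prop = 100/200000 s = 0.5000 ms; subtotal = 0.9000 ms
End-to-end = 1.8500 + 0.9000 = 2.7500 ms -> 2.750 ms (3 dp)

2.750


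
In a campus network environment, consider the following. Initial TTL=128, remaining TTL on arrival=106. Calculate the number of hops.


Given: initial TTL = 128, received TTL = 106
Hops = initial TTL - received TTL
Hops = 128 - 106 = 22

22


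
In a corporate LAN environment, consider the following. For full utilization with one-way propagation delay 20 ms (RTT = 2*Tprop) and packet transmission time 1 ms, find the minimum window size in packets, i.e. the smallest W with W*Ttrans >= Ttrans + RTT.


Given: Ttrans = 1 ms, RTT = 40 ms (= 2 * Tprop, Tprop = 20 ms)
Time until first ACK returns = Ttrans + RTT = 1 + 40 = 41 ms
Need W * Ttrans >= Ttrans + RTT  ->  W >= (Ttrans + RTT) / Ttrans
(Ttrans + RTT) / Ttrans = 41 / 1 = 41
W_min = ceil(41) = 41

41


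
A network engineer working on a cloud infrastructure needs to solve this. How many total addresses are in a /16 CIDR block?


Given: CIDR prefix /16
Host bits = 32 - 16 = 16
Total addresses = 2^16 = 65536

65536


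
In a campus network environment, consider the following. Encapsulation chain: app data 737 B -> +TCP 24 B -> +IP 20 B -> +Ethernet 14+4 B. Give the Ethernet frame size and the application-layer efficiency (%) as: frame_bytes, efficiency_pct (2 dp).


TCP segment = 737 + 24 = 761 B
IP packet = 761 + 20 = 781 B
Ethernet frame = 781 + 14 + 4 = 799 B
Efficiency = app / frame = 737 / 799 = 0.922403 = 92.2403% -> 92.24% (2 dp)

799, 92.24


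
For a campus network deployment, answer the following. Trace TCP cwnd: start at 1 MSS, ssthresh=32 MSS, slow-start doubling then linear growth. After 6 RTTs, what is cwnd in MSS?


RTT 0: cwnd = 1 MSS (initial)
RTT 1: cwnd = 2 MSS (slow start, doubled)
RTT 2: cwnd = 4 MSS (slow start, doubled)
RTT 3: cwnd = 8 MSS (slow start, doubled)
RTT 4: cwnd = 16 MSS (slow start, doubled)
RTT 5: cwnd = 32 MSS (slow start, doubled)
RTT 6: cwnd = 33 MSS (congestion avoidance, +1)

33


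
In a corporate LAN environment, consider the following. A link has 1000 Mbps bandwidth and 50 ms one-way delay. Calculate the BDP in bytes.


Given: bandwidth = 1000 Mbps, delay = 50 ms
BDP in bits = 1000 * 10^6 * 50 / 1000
BDP in bits = 50000000
BDP in bytes = 50000000 / 8 = 6250000

6250000


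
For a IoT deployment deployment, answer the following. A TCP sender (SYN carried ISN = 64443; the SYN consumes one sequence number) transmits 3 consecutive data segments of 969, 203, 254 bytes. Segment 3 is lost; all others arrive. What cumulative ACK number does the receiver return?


SYN uses sequence number 64443; first data byte = ISN + 1 = 64444.
Segment 1: SEQ = 64444, len = 969 B, covers [64444, 65412]
Segment 2: SEQ = 65413, len = 203 B, covers [65413, 65615]
Segment 3: SEQ = 65616, len = 254 B, covers [65616, 65869] [LOST]
In-order data received: bytes [64444, 65615] (segments 1..2).
Segment 3 missing -> gap begins at byte 65616.
Cumulative ACK = next expected in-order byte = 64444 + 969 + 203 = 65616

65616


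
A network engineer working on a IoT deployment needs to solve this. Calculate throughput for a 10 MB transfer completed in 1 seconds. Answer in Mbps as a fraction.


Given: file = 10 MB, time = 1 s
File in Mb = 10 * 8 = 80 Mb
Throughput = 80 / 1 Mbps
Throughput = 80 Mbps

80


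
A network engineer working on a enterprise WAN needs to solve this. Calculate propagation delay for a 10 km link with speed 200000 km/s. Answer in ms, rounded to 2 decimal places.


Given: distance = 10 km, speed = 200000 km/s
Delay = distance / speed = 10 / 200000 seconds
Delay in ms = 10 * 1000 / 200000
Delay = 0.0500 ms
Rounded to 2 dp = 0.05 ms

0.05


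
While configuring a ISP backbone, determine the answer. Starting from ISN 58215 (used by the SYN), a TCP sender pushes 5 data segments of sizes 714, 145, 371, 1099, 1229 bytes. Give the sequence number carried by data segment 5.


The SYN occupies sequence number ISN = 58215, so the first data byte is ISN + 1 = 58216.
SEQ of data segment i = (ISN + 1) + sum of payload sizes of segments 1..i-1.
Segment 1: SEQ = 58216, payload = 714 bytes
Segment 2: SEQ = 58930, payload = 145 bytes
Segment 3: SEQ = 59075, payload = 371 bytes
Segment 4: SEQ = 59446, payload = 1099 bytes
Segment 5: SEQ = 60545, payload = 1229 bytes
SEQ of segment 5 = 58216 + 714 + 145 + 371 + 1099 = 60545

60545


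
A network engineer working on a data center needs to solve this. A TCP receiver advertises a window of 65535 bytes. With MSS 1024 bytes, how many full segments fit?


Given: RWND = 65535 bytes, MSS = 1024 bytes
Full segments = floor(RWND / MSS)
Full segments = floor(65535 / 1024)
Full segments = floor(63.999) = 63

63


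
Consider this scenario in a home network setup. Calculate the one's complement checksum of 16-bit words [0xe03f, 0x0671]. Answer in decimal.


Given words: [0xe03f, 0x0671]
Step 1: Sum all words
Raw sum = 57407 + 1649 = 59056
One's complement = ~59056 & 0xFFFF = 6479

6479


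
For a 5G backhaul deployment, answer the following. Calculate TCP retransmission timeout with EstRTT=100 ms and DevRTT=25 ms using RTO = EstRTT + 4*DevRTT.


Given: EstRTT = 100 ms, DevRTT = 25 ms
Timeout = EstRTT + 4 * DevRTT
4 * DevRTT = 4 * 25 = 100
Timeout = 100 + 100 = 200 ms

200


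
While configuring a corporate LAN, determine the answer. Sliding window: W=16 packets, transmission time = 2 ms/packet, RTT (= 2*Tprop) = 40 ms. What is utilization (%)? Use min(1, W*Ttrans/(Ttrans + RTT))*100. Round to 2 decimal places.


Given: W = 16, Ttrans = 2 ms, RTT = 40 ms (= 2 * Tprop, Tprop = 20 ms)
Cycle time = Ttrans + RTT = 2 + 40 = 42 ms (first packet sent until its ACK returns)
W * Ttrans = 16 * 2 = 32 ms of sending per cycle
W * Ttrans / (Ttrans + RTT) = 32 / 42 = 0.761905
U = min(1, 0.761905) = 0.761905
U% = 76.19%

76.19


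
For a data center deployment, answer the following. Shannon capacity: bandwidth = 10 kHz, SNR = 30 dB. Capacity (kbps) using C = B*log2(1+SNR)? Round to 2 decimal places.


Given: B = 10 kHz, SNR = 30 dB
SNR linear = 10^(30/10) = 1000
1 + SNR = 1001
log2(1001) = 9.9672262588
C = 10 * 1000 * 9.9672262588 = 99672.2626 bps
C = 99.672263 kbps -> 99.67 kbps (2 dp)

99.67


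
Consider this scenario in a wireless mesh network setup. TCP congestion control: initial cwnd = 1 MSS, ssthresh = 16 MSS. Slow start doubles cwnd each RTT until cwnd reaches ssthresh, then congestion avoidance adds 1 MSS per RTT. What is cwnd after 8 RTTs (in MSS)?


RTT 0: cwnd = 1 MSS (initial)
RTT 1: cwnd = 2 MSS (slow start, doubled)
RTT 2: cwnd = 4 MSS (slow start, doubled)
RTT 3: cwnd = 8 MSS (slow start, doubled)
RTT 4: cwnd = 16 MSS (slow start, doubled)
RTT 5: cwnd = 17 MSS (congestion avoidance, +1)
RTT 6: cwnd = 18 MSS (congestion avoidance, +1)
RTT 7: cwnd = 19 MSS (congestion avoidance, +1)
RTT 8: cwnd = 20 MSS (congestion avoidance, +1)

20


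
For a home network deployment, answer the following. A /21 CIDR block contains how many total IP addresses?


Given: CIDR prefix /21
Host bits = 32 - 21 = 11
Total addresses = 2^11 = 2048

2048


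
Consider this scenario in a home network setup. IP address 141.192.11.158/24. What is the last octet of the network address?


Given: IP = 141.192.11.158, prefix = /24
Subnet mask = 255.255.255.0
Last octet of IP: 158
Last octet of mask: 0
Network last octet = 158 AND 0 = 0

0


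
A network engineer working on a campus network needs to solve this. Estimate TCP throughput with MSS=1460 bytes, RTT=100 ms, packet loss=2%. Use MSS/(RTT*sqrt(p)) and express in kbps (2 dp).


Given: MSS = 1460 bytes, RTT = 100 ms, loss = 2%
RTT in seconds = 100 / 1000 = 0.1
Loss rate = 2% = 0.02
sqrt(loss) = sqrt(0.02) = 0.141421356237
Throughput (bytes/s) = 1460 / (0.1 * 0.141421356237) = 103237.5901
Throughput (kbps) = 103237.5901 * 8 / 1000 = 825.900720 -> 825.90 kbps (2 dp)

825.90


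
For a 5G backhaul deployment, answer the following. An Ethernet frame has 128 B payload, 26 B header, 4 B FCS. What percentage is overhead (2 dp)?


Given: payload = 128 B, header = 26 B, trailer = 4 B
Overhead bytes = header + trailer = 26 + 4 = 30
Total frame = payload + overhead = 128 + 30 = 158
Overhead % = 30 / 158 * 100 = 18.9873% -> 18.99% (2 dp)

18.99


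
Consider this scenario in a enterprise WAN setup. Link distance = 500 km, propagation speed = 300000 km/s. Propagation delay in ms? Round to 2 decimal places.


Given: distance = 500 km, speed = 300000 km/s
Delay = distance / speed = 500 / 300000 seconds
Delay in ms = 500 * 1000 / 300000
Delay = 1.6667 ms
Rounded to 2 dp = 1.67 ms

1.67


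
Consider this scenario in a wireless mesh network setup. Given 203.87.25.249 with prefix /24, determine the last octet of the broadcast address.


Given: IP = 203.87.25.249, prefix = /24
Host bits = 32 - 24 = 8
Network last octet = 249 AND mask = 0
Host part size = 2^8 - 1 = 255
Broadcast last octet = 0 OR 255 = 255

255


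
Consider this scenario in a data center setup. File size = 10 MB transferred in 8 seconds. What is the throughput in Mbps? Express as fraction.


Given: file = 10 MB, time = 8 s
File in Mb = 10 * 8 = 80 Mb
Throughput = 80 / 8 Mbps
Throughput = 10 Mbps

10


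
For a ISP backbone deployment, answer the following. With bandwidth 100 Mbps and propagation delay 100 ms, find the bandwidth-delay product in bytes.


Given: bandwidth = 100 Mbps, delay = 100 ms
BDP in bits = 100 * 10^6 * 100 / 1000
BDP in bits = 10000000
BDP in bytes = 10000000 / 8 = 1250000

1250000


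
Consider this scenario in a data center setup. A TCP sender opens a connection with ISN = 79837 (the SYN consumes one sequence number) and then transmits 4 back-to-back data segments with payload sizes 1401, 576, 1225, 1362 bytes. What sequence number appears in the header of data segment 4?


The SYN occupies sequence number ISN = 79837, so the first data byte is ISN + 1 = 79838.
SEQ of data segment i = (ISN + 1) + sum of payload sizes of segments 1..i-1.
Segment 1: SEQ = 79838, payload = 1401 bytes
Segment 2: SEQ = 81239, payload = 576 bytes
Segment 3: SEQ = 81815, payload = 1225 bytes
Segment 4: SEQ = 83040, payload = 1362 bytes
SEQ of segment 4 = 79838 + 1401 + 576 + 1225 = 83040

83040


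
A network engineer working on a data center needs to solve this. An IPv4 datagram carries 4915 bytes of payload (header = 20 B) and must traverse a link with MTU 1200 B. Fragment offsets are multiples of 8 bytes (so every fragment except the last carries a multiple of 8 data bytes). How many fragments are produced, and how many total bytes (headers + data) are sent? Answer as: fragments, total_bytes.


Max data per non-final fragment = floor((MTU - header)/8)*8 = floor((1200 - 20)/8)*8 = floor(1180/8)*8 = 1176 B
Final fragment needs no 8-byte alignment: it can carry up to MTU - header = 1180 B
Non-final fragments needed = ceil((payload - 1180) / 1176) = ceil(3735/1176) = ceil(3.1760) = 4
Number of fragments = 4 + 1 = 5
Fragment sizes (data): 4 * 1176 B + 211 B (last, 211 <= 1180 OK)
Total bytes sent = payload + n_frags * header = 4915 + 5*20 = 4915 + 100 = 5015 B

5, 5015


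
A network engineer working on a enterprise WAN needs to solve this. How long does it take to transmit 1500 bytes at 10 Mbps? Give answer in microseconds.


Given: packet = 1500 bytes, bandwidth = 10 Mbps
Packet in bits = 1500 * 8 = 12000 bits
Bandwidth = 10 * 10^6 = 10000000 bps
Time = 12000 / 10000000 seconds
Time in us = 12000 * 10^6 / 10000000 = 1200

1200


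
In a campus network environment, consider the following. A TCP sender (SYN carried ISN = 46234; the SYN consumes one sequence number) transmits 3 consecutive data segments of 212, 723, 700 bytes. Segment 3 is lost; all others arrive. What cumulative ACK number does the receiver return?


SYN uses sequence number 46234; first data byte = ISN + 1 = 46235.
Segment 1: SEQ = 46235, len = 212 B, covers [46235, 46446]
Segment 2: SEQ = 46447, len = 723 B, covers [46447, 47169]
Segment 3: SEQ = 47170, len = 700 B, covers [47170, 47869] [LOST]
In-order data received: bytes [46235, 47169] (segments 1..2).
Segment 3 missing -> gap begins at byte 47170.
Cumulative ACK = next expected in-order byte = 46235 + 212 + 723 = 47170

47170


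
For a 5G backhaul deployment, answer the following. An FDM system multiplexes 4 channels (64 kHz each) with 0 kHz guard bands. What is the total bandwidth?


Given: 4 channels, 64 kHz each, guard = 0 kHz
Channel bandwidth = 4 * 64 = 256 kHz
Guard bands = 3 gaps * 0 kHz = 0 kHz
Total = 256 + 0 = 256 kHz

256


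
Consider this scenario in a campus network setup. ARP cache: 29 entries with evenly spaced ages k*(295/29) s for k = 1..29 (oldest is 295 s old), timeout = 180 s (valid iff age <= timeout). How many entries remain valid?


Ages are k * 295/29 s for k = 1..29 (spacing = 10.1724 s).
Entry k is valid iff k * 295/29 <= 180 iff k <= 29 * 180 / 295 = 17.6949
n_valid = floor(17.6949) = 17
(n_stale = 29 - 17 = 12)

17


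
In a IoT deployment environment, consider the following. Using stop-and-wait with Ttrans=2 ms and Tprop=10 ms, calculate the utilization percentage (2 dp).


Given: Ttrans = 2 ms, Tprop = 10 ms
RTT = 2 * Tprop = 2 * 10 = 20 ms
U = Ttrans / (Ttrans + RTT)
U = 2 / (2 + 20)
U = 2 / 22 = 0.090909
U% = 9.09%

9.09


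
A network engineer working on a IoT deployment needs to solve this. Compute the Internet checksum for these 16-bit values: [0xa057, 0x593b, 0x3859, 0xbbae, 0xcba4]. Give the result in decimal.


Given words: [0xa057, 0x593b, 0x3859, 0xbbae, 0xcba4]
Step 1: Sum all words
Raw sum = 41047 + 22843 + 14425 + 48046 + 52132 = 178493
Step 2: Fold carry: (47421 + 2) = 47423
One's complement = ~47423 & 0xFFFF = 18112

18112


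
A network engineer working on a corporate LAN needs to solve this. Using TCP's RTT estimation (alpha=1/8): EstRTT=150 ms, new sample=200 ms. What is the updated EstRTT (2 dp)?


Given: EstRTT = 150 ms, SampleRTT = 200 ms, alpha = 1/8
New EstRTT = (1 - alpha) * EstRTT + alpha * SampleRTT
(7/8) * 150 = 131.25
(1/8) * 200 = 25
New EstRTT = 131.25 + 25 = 156.25 ms -> 156.25 ms (2 dp)

156.25


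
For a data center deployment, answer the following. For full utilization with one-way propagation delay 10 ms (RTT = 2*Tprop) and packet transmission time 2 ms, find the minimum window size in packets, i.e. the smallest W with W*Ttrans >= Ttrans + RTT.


Given: Ttrans = 2 ms, RTT = 20 ms (= 2 * Tprop, Tprop = 10 ms)
Time until first ACK returns = Ttrans + RTT = 2 + 20 = 22 ms
Need W * Ttrans >= Ttrans + RTT  ->  W >= (Ttrans + RTT) / Ttrans
(Ttrans + RTT) / Ttrans = 22 / 2 = 11
W_min = ceil(11) = 11

11


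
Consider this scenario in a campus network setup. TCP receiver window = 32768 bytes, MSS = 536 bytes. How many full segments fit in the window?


Given: RWND = 32768 bytes, MSS = 536 bytes
Full segments = floor(RWND / MSS)
Full segments = floor(32768 / 536)
Full segments = floor(61.1343) = 61

61


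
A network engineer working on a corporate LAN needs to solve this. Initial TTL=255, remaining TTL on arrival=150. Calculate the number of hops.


Given: initial TTL = 255, received TTL = 150
Hops = initial TTL - received TTL
Hops = 255 - 150 = 105

105


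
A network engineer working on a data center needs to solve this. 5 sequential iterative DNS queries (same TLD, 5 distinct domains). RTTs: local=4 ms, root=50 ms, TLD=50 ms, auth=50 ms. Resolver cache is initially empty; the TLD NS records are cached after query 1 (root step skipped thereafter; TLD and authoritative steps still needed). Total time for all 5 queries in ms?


Lookup 1 (cold cache): local + root + TLD + auth = 4 + 50 + 50 + 50 = 154 ms
Lookups 2..5 (TLD NS cached -> skip root; new domain -> still ask TLD and auth): local + TLD + auth = 4 + 50 + 50 = 104 ms each
Remaining 4 lookups: 4 * 104 = 416 ms
Total = 154 + 416 = 570 ms

570


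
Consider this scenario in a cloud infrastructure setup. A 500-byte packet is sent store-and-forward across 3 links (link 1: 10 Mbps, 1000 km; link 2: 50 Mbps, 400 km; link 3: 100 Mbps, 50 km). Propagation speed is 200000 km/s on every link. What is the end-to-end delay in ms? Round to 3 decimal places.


Packet = 500 bytes = 4000 bits. Store-and-forward: sum (t_trans + t_prop) per link.
Link 1: t_trans = 4000/(10*10^6) s = 0.4000 ms; t_prop = 1000/200000 s = 5.0000 ms; subtotal = 5.4000 ms
Link 2: t_trans = 4000/(50*10^6) s = 0.0800 ms; t_prop = 400/200000 s = 2.0000 ms; subtotal = 2.0800 ms
Link 3: t_trans = 4000/(100*10^6) s = 0.0400 ms; t_prop = 50/200000 s = 0.2500 ms; subtotal = 0.2900 ms
End-to-end = 5.4000 + 2.0800 + 0.2900 = 7.7700 ms -> 7.770 ms (3 dp)

7.770


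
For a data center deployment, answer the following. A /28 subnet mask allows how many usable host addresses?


Given: subnet mask /28
Host bits = 32 - 28 = 4
Total addresses = 2^4 = 16
Usable hosts = 16 - 2 (network + broadcast) = 14

14


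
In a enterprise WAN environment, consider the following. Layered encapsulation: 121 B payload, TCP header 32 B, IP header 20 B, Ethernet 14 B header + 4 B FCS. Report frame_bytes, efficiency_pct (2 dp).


TCP segment = 121 + 32 = 153 B
IP packet = 153 + 20 = 173 B
Ethernet frame = 173 + 14 + 4 = 191 B
Efficiency = app / frame = 121 / 191 = 0.633508 = 63.3508% -> 63.35% (2 dp)

191, 63.35


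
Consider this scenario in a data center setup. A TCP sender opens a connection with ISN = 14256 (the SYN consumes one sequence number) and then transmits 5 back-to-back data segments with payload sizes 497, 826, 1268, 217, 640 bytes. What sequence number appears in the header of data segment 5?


The SYN occupies sequence number ISN = 14256, so the first data byte is ISN + 1 = 14257.
SEQ of data segment i = (ISN + 1) + sum of payload sizes of segments 1..i-1.
Segment 1: SEQ = 14257, payload = 497 bytes
Segment 2: SEQ = 14754, payload = 826 bytes
Segment 3: SEQ = 15580, payload = 1268 bytes
Segment 4: SEQ = 16848, payload = 217 bytes
Segment 5: SEQ = 17065, payload = 640 bytes
SEQ of segment 5 = 14257 + 497 + 826 + 1268 + 217 = 17065

17065


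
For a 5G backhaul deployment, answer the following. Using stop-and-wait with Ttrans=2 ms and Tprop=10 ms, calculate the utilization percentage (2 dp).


Given: Ttrans = 2 ms, Tprop = 10 ms
RTT = 2 * Tprop = 2 * 10 = 20 ms
U = Ttrans / (Ttrans + RTT)
U = 2 / (2 + 20)
U = 2 / 22 = 0.090909
U% = 9.09%

9.09


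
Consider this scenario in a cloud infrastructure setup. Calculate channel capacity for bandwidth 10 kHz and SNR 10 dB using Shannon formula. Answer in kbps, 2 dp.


Given: B = 10 kHz, SNR = 10 dB
SNR linear = 10^(10/10) = 10
1 + SNR = 11
log2(11) = 3.4594316186
C = 10 * 1000 * 3.4594316186 = 34594.3162 bps
C = 34.594316 kbps -> 34.59 kbps (2 dp)

34.59


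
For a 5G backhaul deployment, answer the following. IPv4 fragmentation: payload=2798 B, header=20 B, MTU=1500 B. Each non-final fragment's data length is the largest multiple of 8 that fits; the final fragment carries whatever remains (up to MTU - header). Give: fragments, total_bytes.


Max data per non-final fragment = floor((MTU - header)/8)*8 = floor((1500 - 20)/8)*8 = floor(1480/8)*8 = 1480 B
Final fragment needs no 8-byte alignment: it can carry up to MTU - header = 1480 B
Non-final fragments needed = ceil((payload - 1480) / 1480) = ceil(1318/1480) = ceil(0.8905) = 1
Number of fragments = 1 + 1 = 2
Fragment sizes (data): 1 * 1480 B + 1318 B (last, 1318 <= 1480 OK)
Total bytes sent = payload + n_frags * header = 2798 + 2*20 = 2798 + 40 = 2838 B

2, 2838


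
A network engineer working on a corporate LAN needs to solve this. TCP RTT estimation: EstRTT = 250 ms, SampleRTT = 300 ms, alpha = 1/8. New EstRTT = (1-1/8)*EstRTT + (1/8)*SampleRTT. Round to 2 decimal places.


Given: EstRTT = 250 ms, SampleRTT = 300 ms, alpha = 1/8
New EstRTT = (1 - alpha) * EstRTT + alpha * SampleRTT
(7/8) * 250 = 218.75
(1/8) * 300 = 37.5
New EstRTT = 218.75 + 37.5 = 256.25 ms -> 256.25 ms (2 dp)

256.25


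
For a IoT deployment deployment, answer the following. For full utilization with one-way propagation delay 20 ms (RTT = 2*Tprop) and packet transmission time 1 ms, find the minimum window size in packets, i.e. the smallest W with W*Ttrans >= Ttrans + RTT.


Given: Ttrans = 1 ms, RTT = 40 ms (= 2 * Tprop, Tprop = 20 ms)
Time until first ACK returns = Ttrans + RTT = 1 + 40 = 41 ms
Need W * Ttrans >= Ttrans + RTT  ->  W >= (Ttrans + RTT) / Ttrans
(Ttrans + RTT) / Ttrans = 41 / 1 = 41
W_min = ceil(41) = 41

41


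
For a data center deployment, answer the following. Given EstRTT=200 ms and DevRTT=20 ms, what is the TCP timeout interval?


Given: EstRTT = 200 ms, DevRTT = 20 ms
Timeout = EstRTT + 4 * DevRTT
4 * DevRTT = 4 * 20 = 80
Timeout = 200 + 80 = 280 ms

280


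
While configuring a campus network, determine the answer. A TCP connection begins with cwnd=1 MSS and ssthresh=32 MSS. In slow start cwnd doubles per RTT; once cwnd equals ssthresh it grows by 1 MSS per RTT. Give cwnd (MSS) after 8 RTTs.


RTT 0: cwnd = 1 MSS (initial)
RTT 1: cwnd = 2 MSS (slow start, doubled)
RTT 2: cwnd = 4 MSS (slow start, doubled)
RTT 3: cwnd = 8 MSS (slow start, doubled)
RTT 4: cwnd = 16 MSS (slow start, doubled)
RTT 5: cwnd = 32 MSS (slow start, doubled)
RTT 6: cwnd = 33 MSS (congestion avoidance, +1)
RTT 7: cwnd = 34 MSS (congestion avoidance, +1)
RTT 8: cwnd = 35 MSS (congestion avoidance, +1)

35


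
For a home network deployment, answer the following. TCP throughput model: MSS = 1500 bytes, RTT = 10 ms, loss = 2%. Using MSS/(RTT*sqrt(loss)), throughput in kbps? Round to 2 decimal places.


Given: MSS = 1500 bytes, RTT = 10 ms, loss = 2%
RTT in seconds = 10 / 1000 = 0.01
Loss rate = 2% = 0.02
sqrt(loss) = sqrt(0.02) = 0.141421356237
Throughput (bytes/s) = 1500 / (0.01 * 0.141421356237) = 1060660.1718
Throughput (kbps) = 1060660.1718 * 8 / 1000 = 8485.281374 -> 8485.28 kbps (2 dp)

8485.28


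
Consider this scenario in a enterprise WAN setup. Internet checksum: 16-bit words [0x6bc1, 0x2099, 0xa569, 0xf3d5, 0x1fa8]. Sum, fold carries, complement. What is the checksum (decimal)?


Given words: [0x6bc1, 0x2099, 0xa569, 0xf3d5, 0x1fa8]
Step 1: Sum all words
Raw sum = 27585 + 8345 + 42345 + 62421 + 8104 = 148800
Step 2: Fold carry: (17728 + 2) = 17730
One's complement = ~17730 & 0xFFFF = 47805

47805


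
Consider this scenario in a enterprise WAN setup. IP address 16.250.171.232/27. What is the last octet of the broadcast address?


Given: IP = 16.250.171.232, prefix = /27
Host bits = 32 - 27 = 5
Network last octet = 232 AND mask = 224
Host part size = 2^5 - 1 = 31
Broadcast last octet = 224 OR 31 = 255

255


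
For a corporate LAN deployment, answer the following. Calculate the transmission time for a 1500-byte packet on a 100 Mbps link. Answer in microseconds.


Given: packet = 1500 bytes, bandwidth = 100 Mbps
Packet in bits = 1500 * 8 = 12000 bits
Bandwidth = 100 * 10^6 = 100000000 bps
Time = 12000 / 100000000 seconds
Time in us = 12000 * 10^6 / 100000000 = 120

120


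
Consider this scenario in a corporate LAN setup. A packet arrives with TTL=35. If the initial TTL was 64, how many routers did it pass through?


Given: initial TTL = 64, received TTL = 35
Hops = initial TTL - received TTL
Hops = 64 - 35 = 29

29


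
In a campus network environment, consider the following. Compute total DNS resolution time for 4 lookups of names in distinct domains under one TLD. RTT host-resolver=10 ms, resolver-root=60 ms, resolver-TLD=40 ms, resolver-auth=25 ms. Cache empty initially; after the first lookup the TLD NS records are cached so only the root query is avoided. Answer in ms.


Lookup 1 (cold cache): local + root + TLD + auth = 10 + 60 + 40 + 25 = 135 ms
Lookups 2..4 (TLD NS cached -> skip root; new domain -> still ask TLD and auth): local + TLD + auth = 10 + 40 + 25 = 75 ms each
Remaining 3 lookups: 3 * 75 = 225 ms
Total = 135 + 225 = 360 ms

360


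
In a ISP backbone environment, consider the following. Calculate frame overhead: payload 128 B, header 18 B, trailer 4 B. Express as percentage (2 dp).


Given: payload = 128 B, header = 18 B, trailer = 4 B
Overhead bytes = header + trailer = 18 + 4 = 22
Total frame = payload + overhead = 128 + 22 = 150
Overhead % = 22 / 150 * 100 = 14.6667% -> 14.67% (2 dp)

14.67


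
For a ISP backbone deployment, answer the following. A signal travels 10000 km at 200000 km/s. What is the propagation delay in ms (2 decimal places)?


Given: distance = 10000 km, speed = 200000 km/s
Delay = distance / speed = 10000 / 200000 seconds
Delay in ms = 10000 * 1000 / 200000
Delay = 50.0000 ms
Rounded to 2 dp = 50.00 ms

50.00


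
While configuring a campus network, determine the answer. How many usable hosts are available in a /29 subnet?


Given: subnet mask /29
Host bits = 32 - 29 = 3
Total addresses = 2^3 = 8
Usable hosts = 8 - 2 (network + broadcast) = 6

6


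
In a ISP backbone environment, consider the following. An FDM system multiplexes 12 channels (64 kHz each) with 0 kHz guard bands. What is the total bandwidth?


Given: 12 channels, 64 kHz each, guard = 0 kHz
Channel bandwidth = 12 * 64 = 768 kHz
Guard bands = 11 gaps * 0 kHz = 0 kHz
Total = 768 + 0 = 768 kHz

768


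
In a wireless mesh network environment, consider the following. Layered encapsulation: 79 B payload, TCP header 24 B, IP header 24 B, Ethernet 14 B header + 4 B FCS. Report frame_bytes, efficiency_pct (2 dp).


TCP segment = 79 + 24 = 103 B
IP packet = 103 + 24 = 127 B
Ethernet frame = 127 + 14 + 4 = 145 B
Efficiency = app / frame = 79 / 145 = 0.544828 = 54.4828% -> 54.48% (2 dp)

145, 54.48


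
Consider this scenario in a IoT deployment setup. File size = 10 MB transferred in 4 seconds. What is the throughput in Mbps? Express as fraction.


Given: file = 10 MB, time = 4 s
File in Mb = 10 * 8 = 80 Mb
Throughput = 80 / 4 Mbps
Throughput = 20 Mbps

20


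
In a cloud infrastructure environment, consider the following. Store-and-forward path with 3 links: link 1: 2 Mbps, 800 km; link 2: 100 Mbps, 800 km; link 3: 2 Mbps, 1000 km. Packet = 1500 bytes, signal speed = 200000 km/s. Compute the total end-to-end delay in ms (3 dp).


Packet = 1500 bytes = 12000 bits. Store-and-forward: sum (t_trans + t_prop) per link.
Link 1: t_trans = 12000/(2*10^6) s = 6.0000 ms; t_prop = 800/200000 s = 4.0000 ms; subtotal = 10.0000 ms
Link 2: t_trans = 12000/(100*10^6) s = 0.1200 ms; t_prop = 800/200000 s = 4.0000 ms; subtotal = 4.1200 ms
Link 3: t_trans = 12000/(2*10^6) s = 6.0000 ms; t_prop = 1000/200000 s = 5.0000 ms; subtotal = 11.0000 ms
End-to-end = 10.0000 + 4.1200 + 11.0000 = 25.1200 ms -> 25.120 ms (3 dp)

25.120


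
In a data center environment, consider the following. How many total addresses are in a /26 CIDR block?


Given: CIDR prefix /26
Host bits = 32 - 26 = 6
Total addresses = 2^6 = 64

64
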